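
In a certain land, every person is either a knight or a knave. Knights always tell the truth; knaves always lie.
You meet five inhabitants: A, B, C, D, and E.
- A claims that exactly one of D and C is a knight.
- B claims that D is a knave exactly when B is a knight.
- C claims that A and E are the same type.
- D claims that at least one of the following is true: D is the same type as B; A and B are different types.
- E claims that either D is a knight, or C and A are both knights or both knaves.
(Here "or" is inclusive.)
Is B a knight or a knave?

B is a knight.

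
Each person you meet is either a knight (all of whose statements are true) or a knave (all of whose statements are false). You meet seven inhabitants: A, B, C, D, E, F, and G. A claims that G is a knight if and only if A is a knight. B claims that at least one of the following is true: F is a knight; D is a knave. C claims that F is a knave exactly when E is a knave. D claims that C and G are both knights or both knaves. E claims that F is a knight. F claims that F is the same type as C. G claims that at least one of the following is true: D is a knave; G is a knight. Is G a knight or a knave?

G is a knight.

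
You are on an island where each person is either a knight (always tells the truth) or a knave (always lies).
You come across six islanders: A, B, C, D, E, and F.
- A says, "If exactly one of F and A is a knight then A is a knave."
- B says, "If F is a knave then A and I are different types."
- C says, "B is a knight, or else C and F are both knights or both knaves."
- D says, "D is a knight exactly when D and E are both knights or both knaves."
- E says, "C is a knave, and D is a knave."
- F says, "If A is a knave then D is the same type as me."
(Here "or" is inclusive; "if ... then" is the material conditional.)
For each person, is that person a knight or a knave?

A is a knight, so "if exactly one of F and A is a knight then A is a knave" must be true — and it is.
B is a knight; "if F is a knave then A and I are different types" is true, as required.
Since C is a knight, "B is a knight, or else C and F are both knights or both knaves" needs to be true, which holds.
D (knave): "D is a knight exactly when D and E are both knights or both knaves" — false. ✓
E is a knave; "C is a knave, and D is a knave" is false, as required.
As a knight, F's statement "if A is a knave then D is the same type as me" should be true; it is.

Knights: A, B, C, and F. Knaves: D and E.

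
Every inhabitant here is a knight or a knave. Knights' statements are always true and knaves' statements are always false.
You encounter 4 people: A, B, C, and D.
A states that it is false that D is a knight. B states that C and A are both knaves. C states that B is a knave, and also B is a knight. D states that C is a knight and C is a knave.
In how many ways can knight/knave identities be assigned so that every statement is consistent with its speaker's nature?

1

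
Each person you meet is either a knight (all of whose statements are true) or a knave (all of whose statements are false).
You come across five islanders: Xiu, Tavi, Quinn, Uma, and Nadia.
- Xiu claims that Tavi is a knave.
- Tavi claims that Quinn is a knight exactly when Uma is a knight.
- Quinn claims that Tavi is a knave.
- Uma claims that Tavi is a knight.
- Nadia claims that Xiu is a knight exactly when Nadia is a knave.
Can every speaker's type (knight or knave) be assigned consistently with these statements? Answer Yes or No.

No

Checking all 32 assignments, each has at least one speaker whose statement's truth value contradicts their type.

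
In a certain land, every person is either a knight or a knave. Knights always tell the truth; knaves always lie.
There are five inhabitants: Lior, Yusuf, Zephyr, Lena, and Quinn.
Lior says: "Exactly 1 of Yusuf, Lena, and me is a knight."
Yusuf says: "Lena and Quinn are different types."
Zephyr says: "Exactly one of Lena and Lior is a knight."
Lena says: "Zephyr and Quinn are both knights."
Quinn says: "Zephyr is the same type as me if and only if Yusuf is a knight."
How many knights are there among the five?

0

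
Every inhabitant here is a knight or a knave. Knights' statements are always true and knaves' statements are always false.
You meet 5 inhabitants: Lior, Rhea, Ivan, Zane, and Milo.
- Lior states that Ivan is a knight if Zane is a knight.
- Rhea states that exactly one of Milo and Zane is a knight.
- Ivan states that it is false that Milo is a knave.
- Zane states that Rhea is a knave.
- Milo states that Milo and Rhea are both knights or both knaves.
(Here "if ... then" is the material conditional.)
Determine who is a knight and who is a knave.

Lior is a knight, and the claim "Ivan is a knight if Zane is a knight" is indeed true.
Rhea (knight): "exactly one of Milo and Zane is a knight" — true. ✓
Since Ivan is a knight, "it is false that Milo is a knave" needs to be true, which holds.
Zane is a knave; "Rhea is a knave" is false, as required.
Milo is a knight, so "Milo and Rhea are both knights or both knaves" must be true — and it is.

Lior is a knight, Rhea is a knight, Ivan is a knight, Zane is a knave, and Milo is a knight.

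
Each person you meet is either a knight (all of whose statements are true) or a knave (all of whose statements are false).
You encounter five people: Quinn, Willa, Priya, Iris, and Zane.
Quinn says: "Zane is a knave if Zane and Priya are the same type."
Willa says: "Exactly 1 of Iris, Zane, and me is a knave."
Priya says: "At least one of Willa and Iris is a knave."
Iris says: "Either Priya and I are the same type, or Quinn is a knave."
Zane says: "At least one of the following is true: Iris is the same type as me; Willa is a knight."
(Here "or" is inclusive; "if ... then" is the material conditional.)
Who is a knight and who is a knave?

Quinn is a knight, Willa is a knave, Priya is a knight, Iris is a knight, and Zane is a knave.

Quinn is a knight, so "Zane is a knave if Zane and Priya are the same type" must be true — and it is.
Since Willa is a knave, "exactly 1 of Iris, Zane, and me is a knave" needs to be false, which holds.
Priya is a knight, so "at least one of Willa and Iris is a knave" must be true — and it is.
Iris (knight): "either Priya and I are the same type, or Quinn is a knave" — true. ✓
As a knave, Zane's statement "at least one of the following is true: Iris is the same type as me; Willa is a knight" should be false; it is.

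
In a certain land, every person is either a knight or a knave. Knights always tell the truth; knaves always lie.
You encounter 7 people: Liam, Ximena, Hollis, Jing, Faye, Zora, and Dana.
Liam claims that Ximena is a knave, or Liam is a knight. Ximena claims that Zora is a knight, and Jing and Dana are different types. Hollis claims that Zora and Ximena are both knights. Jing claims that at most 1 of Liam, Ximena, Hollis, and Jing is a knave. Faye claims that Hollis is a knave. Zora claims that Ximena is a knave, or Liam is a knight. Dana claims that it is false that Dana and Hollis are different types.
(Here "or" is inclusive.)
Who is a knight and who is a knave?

Liam is a knight, Ximena is a knight, Hollis is a knight, Jing is a knight, Faye is a knave, Zora is a knight, and Dana is a knave.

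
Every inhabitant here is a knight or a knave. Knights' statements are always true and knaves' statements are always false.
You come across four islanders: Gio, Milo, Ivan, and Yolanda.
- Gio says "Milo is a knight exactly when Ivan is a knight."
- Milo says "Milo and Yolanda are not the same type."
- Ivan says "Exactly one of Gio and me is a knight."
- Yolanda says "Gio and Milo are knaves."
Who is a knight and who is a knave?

Since Gio is a knave, "Milo is a knight exactly when Ivan is a knight" needs to be false, which holds.
Milo is a knight, so "Milo and Yolanda are not the same type" must be True — and it is.
Ivan (knave): "exactly one of Gio and me is a knight" — false. ✓
Yolanda is a knave, so "Gio and Milo are knaves" must be false — and it is.

Gio is a knave, Milo is a knight, Ivan is a knave, and Yolanda is a knave.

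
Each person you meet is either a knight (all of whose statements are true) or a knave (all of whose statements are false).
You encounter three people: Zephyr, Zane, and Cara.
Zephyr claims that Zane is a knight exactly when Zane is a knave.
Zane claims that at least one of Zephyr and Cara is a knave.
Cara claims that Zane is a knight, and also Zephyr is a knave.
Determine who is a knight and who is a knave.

Zephyr is a knave, Zane is a knight, and Cara is a knight.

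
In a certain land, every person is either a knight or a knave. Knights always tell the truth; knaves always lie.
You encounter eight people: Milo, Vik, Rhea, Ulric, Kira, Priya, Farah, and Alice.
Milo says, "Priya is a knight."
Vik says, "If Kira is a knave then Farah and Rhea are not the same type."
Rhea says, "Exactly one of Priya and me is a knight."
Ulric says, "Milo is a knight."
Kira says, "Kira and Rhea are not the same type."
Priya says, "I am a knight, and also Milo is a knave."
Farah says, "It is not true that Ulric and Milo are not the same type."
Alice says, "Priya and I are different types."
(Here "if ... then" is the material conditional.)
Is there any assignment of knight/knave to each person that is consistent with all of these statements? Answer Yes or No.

One consistent assignment: Milo=knave, Vik=knight, Rhea=knave, Ulric=knave, Kira=knight, Priya=knave, Farah=knight, Alice=knight.

Yes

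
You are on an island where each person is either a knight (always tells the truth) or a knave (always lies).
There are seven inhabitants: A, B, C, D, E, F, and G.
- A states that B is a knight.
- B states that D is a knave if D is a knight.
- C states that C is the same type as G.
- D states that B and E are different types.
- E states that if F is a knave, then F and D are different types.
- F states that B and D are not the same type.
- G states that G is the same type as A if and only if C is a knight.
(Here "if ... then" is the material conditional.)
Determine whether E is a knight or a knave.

E is a knight.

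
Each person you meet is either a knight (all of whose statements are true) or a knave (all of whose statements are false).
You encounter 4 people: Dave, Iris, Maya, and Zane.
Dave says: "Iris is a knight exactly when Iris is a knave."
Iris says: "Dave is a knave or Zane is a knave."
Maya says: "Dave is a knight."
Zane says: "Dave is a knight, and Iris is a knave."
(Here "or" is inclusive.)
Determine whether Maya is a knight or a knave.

Maya is a knave.

Consistent assignments: {Dave=knave, Iris=knight, Maya=knave, Zane=knave}
In every consistent assignment, Maya is a knave.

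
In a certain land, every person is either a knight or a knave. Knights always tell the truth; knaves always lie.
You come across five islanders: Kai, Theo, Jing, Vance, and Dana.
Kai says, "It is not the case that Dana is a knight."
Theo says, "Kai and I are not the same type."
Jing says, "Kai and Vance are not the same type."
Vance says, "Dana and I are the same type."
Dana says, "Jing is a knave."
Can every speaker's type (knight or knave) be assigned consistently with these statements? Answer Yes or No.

Yes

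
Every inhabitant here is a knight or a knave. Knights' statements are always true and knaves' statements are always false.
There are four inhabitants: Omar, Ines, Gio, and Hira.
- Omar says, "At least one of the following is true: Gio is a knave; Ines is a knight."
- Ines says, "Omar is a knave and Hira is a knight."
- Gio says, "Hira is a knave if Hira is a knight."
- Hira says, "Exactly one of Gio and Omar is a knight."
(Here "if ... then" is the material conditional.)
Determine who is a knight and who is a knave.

Knights: Omar and Hira. Knaves: Ines and Gio.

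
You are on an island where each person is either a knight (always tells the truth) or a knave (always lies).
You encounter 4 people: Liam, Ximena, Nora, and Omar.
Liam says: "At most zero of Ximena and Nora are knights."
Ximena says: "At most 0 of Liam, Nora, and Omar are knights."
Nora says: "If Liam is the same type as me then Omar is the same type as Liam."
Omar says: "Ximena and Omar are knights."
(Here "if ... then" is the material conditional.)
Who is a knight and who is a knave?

Liam is a knave, Ximena is a knave, Nora is a knight, and Omar is a knave.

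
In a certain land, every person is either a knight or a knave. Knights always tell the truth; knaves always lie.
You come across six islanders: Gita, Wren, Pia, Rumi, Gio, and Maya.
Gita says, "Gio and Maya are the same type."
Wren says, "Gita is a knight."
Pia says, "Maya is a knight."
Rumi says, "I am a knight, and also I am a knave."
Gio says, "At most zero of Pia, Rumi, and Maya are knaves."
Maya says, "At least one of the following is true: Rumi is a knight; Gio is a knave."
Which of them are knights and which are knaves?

Since Gita is a knave, "Gio and Maya are the same type" needs to be False, which holds.
Wren (knave): "Gita is a knight" — False. ✓
Pia is a knight, so "Maya is a knight" must be true — and it is.
As a knave, Rumi's statement "I am a knight, and also I am a knave" should be False; it is.
Since Gio is a knave, "at most zero of Pia, Rumi, and Maya are knaves" needs to be False, which holds.
As a knight, Maya's statement "at least one of the following is true: Rumi is a knight; Gio is a knave" should be true; it is.

Gita is a knave, Wren is a knave, Pia is a knight, Rumi is a knave, Gio is a knave, and Maya is a knight.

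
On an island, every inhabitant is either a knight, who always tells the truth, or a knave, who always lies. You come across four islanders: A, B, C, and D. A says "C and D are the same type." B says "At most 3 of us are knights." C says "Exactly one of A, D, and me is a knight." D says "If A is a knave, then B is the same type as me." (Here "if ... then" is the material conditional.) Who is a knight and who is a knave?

A is a knave, B is a knight, C is a knight, and D is a knave.

A is a knave; "C and D are the same type" is False, as required.
B is a knight, so "at most 3 of us are knights" must be true — and it is.
As a knight, C's statement "exactly one of A, D, and me is a knight" should be true; it is.
D is a knave, so "if A is a knave, then B is the same type as me" must be False — and it is.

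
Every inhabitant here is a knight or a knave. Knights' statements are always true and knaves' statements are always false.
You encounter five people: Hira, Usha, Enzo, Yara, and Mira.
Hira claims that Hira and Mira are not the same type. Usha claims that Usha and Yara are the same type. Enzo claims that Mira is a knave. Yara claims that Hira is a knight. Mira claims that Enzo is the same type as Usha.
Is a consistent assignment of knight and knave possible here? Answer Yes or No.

Yes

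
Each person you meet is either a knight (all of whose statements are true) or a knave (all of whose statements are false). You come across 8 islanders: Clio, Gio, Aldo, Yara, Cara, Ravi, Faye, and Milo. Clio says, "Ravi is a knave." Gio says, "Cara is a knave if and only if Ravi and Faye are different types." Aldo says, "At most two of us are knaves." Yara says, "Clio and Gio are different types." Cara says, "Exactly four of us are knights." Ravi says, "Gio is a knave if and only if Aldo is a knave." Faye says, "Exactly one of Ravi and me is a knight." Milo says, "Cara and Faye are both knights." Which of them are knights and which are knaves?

Clio is a knight, Gio is a knight, Aldo is a knave, Yara is a knave, Cara is a knave, Ravi is a knave, Faye is a knight, and Milo is a knave.

Clio is a knight; "Ravi is a knave" is True, as required.
As a knight, Gio's statement "Cara is a knave if and only if Ravi and Faye are different types" should be True; it is.
Aldo is a knave, so "at most two of us are knaves" must be false — and it is.
Yara is a knave; "Clio and Gio are different types" is false, as required.
Cara is a knave; "exactly four of us are knights" is false, as required.
Since Ravi is a knave, "Gio is a knave if and only if Aldo is a knave" needs to be false, which holds.
As a knight, Faye's statement "exactly one of Ravi and me is a knight" should be True; it is.
Milo is a knave; "Cara and Faye are both knights" is false, as required.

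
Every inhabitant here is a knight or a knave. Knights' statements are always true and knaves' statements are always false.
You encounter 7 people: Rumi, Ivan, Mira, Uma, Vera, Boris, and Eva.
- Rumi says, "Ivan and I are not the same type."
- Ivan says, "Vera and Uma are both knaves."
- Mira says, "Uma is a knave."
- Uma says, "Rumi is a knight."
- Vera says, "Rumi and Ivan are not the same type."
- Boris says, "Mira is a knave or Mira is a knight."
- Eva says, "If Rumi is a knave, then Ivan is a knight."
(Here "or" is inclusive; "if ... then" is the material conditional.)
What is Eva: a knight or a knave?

Eva is a knight.

Consistent assignments: {Rumi=knight, Ivan=knave, Mira=knave, Uma=knight, Vera=knight, Boris=knight, Eva=knight}
In every consistent assignment, Eva is a knight.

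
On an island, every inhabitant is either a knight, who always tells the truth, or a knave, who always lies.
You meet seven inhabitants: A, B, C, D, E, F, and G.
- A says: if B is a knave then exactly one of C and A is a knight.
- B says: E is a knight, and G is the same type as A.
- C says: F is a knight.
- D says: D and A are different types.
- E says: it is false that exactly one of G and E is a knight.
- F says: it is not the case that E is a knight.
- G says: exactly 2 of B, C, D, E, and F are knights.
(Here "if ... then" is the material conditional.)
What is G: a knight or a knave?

G is a knight.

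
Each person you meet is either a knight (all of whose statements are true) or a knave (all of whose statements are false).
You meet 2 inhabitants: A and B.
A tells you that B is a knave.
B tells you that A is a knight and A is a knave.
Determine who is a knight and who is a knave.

Knights: A. Knaves: B.

A is a knight, and the claim "B is a knave" is indeed True.
B is a knave, so "A is a knight and A is a knave" must be False — and it is.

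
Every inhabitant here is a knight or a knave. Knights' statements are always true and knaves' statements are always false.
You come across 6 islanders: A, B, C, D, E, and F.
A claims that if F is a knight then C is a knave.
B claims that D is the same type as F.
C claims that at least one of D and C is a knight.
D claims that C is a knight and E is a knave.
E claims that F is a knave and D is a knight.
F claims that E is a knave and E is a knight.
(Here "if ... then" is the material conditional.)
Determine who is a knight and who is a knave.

As a knight, A's statement "if F is a knight then C is a knave" should be true; it is.
B is a knight, and the claim "D is the same type as F" is indeed true.
C is a knave; "at least one of D and C is a knight" is false, as required.
D (knave): "C is a knight and E is a knave" — false. ✓
E is a knave, and the claim "F is a knave and D is a knight" is indeed false.
As a knave, F's statement "E is a knave and E is a knight" should be false; it is.

Knights: A and B. Knaves: C, D, E, and F.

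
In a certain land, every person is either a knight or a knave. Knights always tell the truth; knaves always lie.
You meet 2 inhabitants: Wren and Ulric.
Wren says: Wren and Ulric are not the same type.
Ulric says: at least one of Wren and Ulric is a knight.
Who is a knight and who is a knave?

Suppose Wren is a knight. Then Wren's statement "Wren and Ulric are not the same type" would have to be true. Checking the 2 ways to assign the others, none is consistent with every speaker.
(For instance, with Ulric=knave, Ulric's claim "at least one of Wren and Ulric is a knight" comes out true where it would need to be false.)
So Wren must be a knave, making "Wren and Ulric are not the same type" false. Taking Wren=knave, Ulric=knave, each remaining statement checks out:
  Ulric (knave): "at least one of Wren and Ulric is a knight" — false. ✓
This is the unique consistent assignment.

Wren is a knave and Ulric is a knave.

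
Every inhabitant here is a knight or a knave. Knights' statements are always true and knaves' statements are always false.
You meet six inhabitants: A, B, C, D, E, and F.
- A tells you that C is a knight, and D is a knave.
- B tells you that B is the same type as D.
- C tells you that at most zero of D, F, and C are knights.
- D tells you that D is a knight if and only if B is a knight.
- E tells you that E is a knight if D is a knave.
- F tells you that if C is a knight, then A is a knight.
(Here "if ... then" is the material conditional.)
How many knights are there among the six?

4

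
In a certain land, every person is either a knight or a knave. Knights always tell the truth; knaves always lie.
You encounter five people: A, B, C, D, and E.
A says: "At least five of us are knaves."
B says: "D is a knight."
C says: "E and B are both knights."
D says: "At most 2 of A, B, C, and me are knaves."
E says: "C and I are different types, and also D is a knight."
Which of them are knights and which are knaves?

A is a knave, B is a knight, C is a knave, D is a knight, and E is a knave.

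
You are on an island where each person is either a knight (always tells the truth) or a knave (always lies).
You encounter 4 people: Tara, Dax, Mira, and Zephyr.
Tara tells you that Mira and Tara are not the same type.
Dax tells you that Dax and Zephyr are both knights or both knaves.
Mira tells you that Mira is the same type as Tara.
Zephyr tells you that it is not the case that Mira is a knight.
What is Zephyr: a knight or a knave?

Zephyr is a knight.

Consistent assignments: {Tara=knight, Dax=knight, Mira=knave, Zephyr=knight}; {Tara=knight, Dax=knave, Mira=knave, Zephyr=knight}
In every consistent assignment, Zephyr is a knight.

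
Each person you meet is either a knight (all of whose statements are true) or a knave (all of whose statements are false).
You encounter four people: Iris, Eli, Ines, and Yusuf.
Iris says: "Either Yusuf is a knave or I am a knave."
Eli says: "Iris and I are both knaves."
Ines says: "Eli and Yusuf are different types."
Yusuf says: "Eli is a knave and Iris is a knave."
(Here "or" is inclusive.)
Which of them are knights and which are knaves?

Iris is a knight, Eli is a knave, Ines is a knave, and Yusuf is a knave.

Iris is a knight, so "either Yusuf is a knave or I am a knave" must be True — and it is.
Eli is a knave, so "Iris and I are both knaves" must be false — and it is.
Ines is a knave, so "Eli and Yusuf are different types" must be false — and it is.
Yusuf is a knave; "Eli is a knave and Iris is a knave" is false, as required.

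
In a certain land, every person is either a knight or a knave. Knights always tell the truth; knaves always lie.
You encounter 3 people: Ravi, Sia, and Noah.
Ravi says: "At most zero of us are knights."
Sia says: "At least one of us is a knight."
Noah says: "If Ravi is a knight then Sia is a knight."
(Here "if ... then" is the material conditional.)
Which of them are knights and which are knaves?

Suppose Ravi is a knight. Then Ravi's statement "at most zero of us are knights" would have to be true. Checking the 4 ways to assign the others, none is consistent with every speaker.
(For instance, with Sia=knight, Noah=knight, Ravi's claim "at most zero of us are knights" comes out false where it would need to be true.)
So Ravi must be a knave, making "at most zero of us are knights" false. Taking Ravi=knave, Sia=knight, Noah=knight, each remaining statement checks out:
  Sia (knight): "at least one of us is a knight" — true. ✓
  Noah (knight): "if Ravi is a knight then Sia is a knight" — true. ✓
This is the unique consistent assignment.

Knights: Sia and Noah. Knaves: Ravi.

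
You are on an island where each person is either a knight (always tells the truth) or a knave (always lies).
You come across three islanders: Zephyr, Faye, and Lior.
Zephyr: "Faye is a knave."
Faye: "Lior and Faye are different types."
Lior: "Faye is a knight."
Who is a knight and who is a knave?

Knights: Zephyr. Knaves: Faye and Lior.

Zephyr is a knight, so "Faye is a knave" must be true — and it is.
As a knave, Faye's statement "Lior and Faye are different types" should be false; it is.
As a knave, Lior's statement "Faye is a knight" should be false; it is.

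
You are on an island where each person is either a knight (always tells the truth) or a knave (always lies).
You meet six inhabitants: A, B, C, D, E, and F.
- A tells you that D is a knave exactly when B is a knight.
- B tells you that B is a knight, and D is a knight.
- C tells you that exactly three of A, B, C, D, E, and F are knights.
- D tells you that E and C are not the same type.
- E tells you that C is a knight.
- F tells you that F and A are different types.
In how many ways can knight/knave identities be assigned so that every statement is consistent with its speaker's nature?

3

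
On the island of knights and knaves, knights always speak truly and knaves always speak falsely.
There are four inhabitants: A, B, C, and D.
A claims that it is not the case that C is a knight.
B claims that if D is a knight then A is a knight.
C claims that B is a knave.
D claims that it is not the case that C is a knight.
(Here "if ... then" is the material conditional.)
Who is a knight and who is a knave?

A is a knight, B is a knight, C is a knave, and D is a knight.

As a knight, A's statement "it is not the case that C is a knight" should be True; it is.
Since B is a knight, "if D is a knight then A is a knight" needs to be True, which holds.
Since C is a knave, "B is a knave" needs to be False, which holds.
D (knight): "it is not the case that C is a knight" — True. ✓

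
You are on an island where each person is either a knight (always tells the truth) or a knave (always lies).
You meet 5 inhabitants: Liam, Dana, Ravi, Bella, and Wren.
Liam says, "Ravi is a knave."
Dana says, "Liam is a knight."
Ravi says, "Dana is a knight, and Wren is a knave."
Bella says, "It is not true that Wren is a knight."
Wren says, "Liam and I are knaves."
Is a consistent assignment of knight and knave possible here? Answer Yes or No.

No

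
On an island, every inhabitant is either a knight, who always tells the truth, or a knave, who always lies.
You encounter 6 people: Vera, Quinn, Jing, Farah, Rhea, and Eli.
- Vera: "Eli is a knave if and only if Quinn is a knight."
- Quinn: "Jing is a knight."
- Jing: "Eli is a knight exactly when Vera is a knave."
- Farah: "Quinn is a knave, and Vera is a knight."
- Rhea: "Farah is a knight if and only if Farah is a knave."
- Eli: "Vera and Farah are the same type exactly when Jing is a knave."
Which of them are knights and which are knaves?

Vera is a knight, Quinn is a knave, Jing is a knave, Farah is a knight, Rhea is a knave, and Eli is a knight.

Vera is a knight, and the claim "Eli is a knave if and only if Quinn is a knight" is indeed true.
As a knave, Quinn's statement "Jing is a knight" should be False; it is.
Jing is a knave; "Eli is a knight exactly when Vera is a knave" is False, as required.
As a knight, Farah's statement "Quinn is a knave, and Vera is a knight" should be true; it is.
Rhea is a knave, and the claim "Farah is a knight if and only if Farah is a knave" is indeed False.
Eli is a knight, and the claim "Vera and Farah are the same type exactly when Jing is a knave" is indeed true.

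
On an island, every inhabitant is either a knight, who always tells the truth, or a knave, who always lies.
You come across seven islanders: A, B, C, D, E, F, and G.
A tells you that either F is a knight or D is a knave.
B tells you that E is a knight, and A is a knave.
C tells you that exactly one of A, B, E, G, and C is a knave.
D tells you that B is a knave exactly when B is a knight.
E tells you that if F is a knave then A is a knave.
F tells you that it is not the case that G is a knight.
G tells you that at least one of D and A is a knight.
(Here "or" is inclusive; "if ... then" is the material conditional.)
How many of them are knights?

2

The unique consistent assignment is A=knight, B=knave, C=knave, D=knave, E=knave, F=knave, G=knight.
That has 2 knights.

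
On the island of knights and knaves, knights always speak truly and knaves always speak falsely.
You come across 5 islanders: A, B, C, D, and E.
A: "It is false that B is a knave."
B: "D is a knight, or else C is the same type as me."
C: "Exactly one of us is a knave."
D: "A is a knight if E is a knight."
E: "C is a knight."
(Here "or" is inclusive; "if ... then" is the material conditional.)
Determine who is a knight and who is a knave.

Knights: A, B, and D. Knaves: C and E.

Suppose A is a knave. Then A's statement "it is false that B is a knave" would have to be false. Checking the 16 ways to assign the others, none is consistent with every speaker.
(For instance, with B=knight, C=knave, D=knight, E=knave, A's claim "it is false that B is a knave" comes out true where it would need to be false.)
So A must be a knight, making "it is false that B is a knave" true. Taking A=knight, B=knight, C=knave, D=knight, E=knave, each remaining statement checks out:
  B (knight): "D is a knight, or else C is the same type as me" — true. ✓
  C (knave): "exactly one of us is a knave" — false. ✓
  D (knight): "A is a knight if E is a knight" — true. ✓
  E (knave): "C is a knight" — false. ✓
This is the unique consistent assignment.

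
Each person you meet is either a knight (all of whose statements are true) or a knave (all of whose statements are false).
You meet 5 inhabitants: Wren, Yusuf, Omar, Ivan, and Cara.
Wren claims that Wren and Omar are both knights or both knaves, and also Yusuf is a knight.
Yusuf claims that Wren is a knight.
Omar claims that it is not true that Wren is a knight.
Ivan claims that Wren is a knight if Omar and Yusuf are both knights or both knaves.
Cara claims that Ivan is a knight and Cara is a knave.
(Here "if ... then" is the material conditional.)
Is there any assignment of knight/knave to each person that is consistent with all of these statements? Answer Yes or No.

No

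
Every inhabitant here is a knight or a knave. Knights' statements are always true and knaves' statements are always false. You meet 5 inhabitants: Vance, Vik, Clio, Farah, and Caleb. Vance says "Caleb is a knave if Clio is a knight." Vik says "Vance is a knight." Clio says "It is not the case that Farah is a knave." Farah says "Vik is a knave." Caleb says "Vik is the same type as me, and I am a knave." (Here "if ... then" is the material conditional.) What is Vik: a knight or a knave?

Vik is a knight.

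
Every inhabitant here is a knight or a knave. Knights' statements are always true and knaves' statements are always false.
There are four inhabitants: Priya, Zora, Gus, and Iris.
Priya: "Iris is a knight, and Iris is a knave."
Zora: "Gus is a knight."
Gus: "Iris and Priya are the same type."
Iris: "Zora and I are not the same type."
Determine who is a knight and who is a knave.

Priya is a knave; "Iris is a knight, and Iris is a knave" is False, as required.
Since Zora is a knave, "Gus is a knight" needs to be False, which holds.
Gus is a knave, and the claim "Iris and Priya are the same type" is indeed False.
Iris (knight): "Zora and I are not the same type" — true. ✓

Knights: Iris. Knaves: Priya, Zora, and Gus.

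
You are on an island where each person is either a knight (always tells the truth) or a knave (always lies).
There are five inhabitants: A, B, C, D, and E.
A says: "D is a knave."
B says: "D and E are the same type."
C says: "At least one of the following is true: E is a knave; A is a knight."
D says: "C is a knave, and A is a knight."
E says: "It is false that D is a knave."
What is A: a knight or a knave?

A is a knight.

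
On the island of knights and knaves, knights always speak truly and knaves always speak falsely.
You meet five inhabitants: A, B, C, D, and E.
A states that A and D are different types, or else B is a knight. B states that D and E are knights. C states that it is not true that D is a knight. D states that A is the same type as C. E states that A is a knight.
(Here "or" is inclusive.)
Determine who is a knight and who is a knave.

Knights: C. Knaves: A, B, D, and E.

Since A is a knave, "A and D are different types, or else B is a knight" needs to be false, which holds.
B is a knave, so "D and E are knights" must be false — and it is.
C is a knight, so "it is not true that D is a knight" must be true — and it is.
D is a knave, and the claim "A is the same type as C" is indeed false.
Since E is a knave, "A is a knight" needs to be false, which holds.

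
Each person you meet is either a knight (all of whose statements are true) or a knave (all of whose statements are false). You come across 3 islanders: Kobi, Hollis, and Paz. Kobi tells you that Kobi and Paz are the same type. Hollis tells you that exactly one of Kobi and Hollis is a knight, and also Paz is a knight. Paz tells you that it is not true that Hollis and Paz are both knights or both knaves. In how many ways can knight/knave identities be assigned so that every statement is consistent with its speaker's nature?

1

Consistent assignments:
  Kobi=knave, Hollis=knave, Paz=knight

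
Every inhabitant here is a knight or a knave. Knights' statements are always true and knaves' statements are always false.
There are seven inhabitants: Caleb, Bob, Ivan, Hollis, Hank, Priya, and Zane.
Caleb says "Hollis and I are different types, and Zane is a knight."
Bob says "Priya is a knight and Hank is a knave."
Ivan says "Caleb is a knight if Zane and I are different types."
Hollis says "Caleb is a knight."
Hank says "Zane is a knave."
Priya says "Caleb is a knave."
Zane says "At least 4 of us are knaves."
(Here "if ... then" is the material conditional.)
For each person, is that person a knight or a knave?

Caleb is a knave, Bob is a knight, Ivan is a knave, Hollis is a knave, Hank is a knave, Priya is a knight, and Zane is a knight.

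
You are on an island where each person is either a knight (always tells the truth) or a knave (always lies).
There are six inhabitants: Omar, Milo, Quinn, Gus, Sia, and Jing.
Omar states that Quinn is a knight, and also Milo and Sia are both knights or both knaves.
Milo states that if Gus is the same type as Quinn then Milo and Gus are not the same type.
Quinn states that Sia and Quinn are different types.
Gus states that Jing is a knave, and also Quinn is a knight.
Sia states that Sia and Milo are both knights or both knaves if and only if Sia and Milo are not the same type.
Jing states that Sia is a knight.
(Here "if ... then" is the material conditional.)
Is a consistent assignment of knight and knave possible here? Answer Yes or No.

Yes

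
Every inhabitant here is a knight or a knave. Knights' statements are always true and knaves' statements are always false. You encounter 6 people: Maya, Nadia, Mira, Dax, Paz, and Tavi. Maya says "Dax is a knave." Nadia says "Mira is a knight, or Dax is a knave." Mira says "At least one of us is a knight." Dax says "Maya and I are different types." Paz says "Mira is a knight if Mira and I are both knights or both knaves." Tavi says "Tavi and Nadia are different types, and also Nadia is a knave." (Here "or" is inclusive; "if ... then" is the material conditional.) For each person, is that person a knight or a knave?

Knights: Nadia, Mira, Dax, and Paz. Knaves: Maya and Tavi.

Maya is a knave; "Dax is a knave" is False, as required.
As a knight, Nadia's statement "Mira is a knight, or Dax is a knave" should be true; it is.
As a knight, Mira's statement "at least one of us is a knight" should be true; it is.
Dax is a knight, and the claim "Maya and I are different types" is indeed true.
As a knight, Paz's statement "Mira is a knight if Mira and I are both knights or both knaves" should be true; it is.
Tavi is a knave; "Tavi and Nadia are different types, and also Nadia is a knave" is False, as required.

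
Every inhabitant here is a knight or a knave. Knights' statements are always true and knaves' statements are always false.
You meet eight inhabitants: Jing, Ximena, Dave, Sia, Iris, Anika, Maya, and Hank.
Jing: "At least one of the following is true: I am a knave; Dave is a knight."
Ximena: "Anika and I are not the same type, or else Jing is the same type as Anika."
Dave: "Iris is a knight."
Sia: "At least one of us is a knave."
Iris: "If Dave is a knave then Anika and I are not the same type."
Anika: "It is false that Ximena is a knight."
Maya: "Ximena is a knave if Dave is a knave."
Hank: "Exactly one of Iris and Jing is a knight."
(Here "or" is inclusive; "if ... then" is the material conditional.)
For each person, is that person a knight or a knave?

Jing is a knight, so "at least one of the following is true: I am a knave; Dave is a knight" must be true — and it is.
Since Ximena is a knight, "Anika and I are not the same type, or else Jing is the same type as Anika" needs to be true, which holds.
Dave (knight): "Iris is a knight" — true. ✓
Sia (knight): "at least one of us is a knave" — true. ✓
Iris is a knight, and the claim "if Dave is a knave then Anika and I are not the same type" is indeed true.
Since Anika is a knave, "it is false that Ximena is a knight" needs to be False, which holds.
Maya (knight): "Ximena is a knave if Dave is a knave" — true. ✓
Since Hank is a knave, "exactly one of Iris and Jing is a knight" needs to be False, which holds.

Jing is a knight, Ximena is a knight, Dave is a knight, Sia is a knight, Iris is a knight, Anika is a knave, Maya is a knight, and Hank is a knave.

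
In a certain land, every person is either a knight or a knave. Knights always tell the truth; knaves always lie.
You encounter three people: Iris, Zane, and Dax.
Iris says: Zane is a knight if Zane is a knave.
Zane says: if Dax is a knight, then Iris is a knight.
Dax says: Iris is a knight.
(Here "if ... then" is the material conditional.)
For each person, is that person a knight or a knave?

Iris is a knight, Zane is a knight, and Dax is a knight.

Suppose Iris is a knave. Then Iris's statement "Zane is a knight if Zane is a knave" would have to be false. Checking the 4 ways to assign the others, none is consistent with every speaker.
(For instance, with Zane=knight, Dax=knight, Iris's claim "Zane is a knight if Zane is a knave" comes out true where it would need to be false.)
So Iris must be a knight, making "Zane is a knight if Zane is a knave" true. Taking Iris=knight, Zane=knight, Dax=knight, each remaining statement checks out:
  Zane (knight): "if Dax is a knight, then Iris is a knight" — true. ✓
  Dax (knight): "Iris is a knight" — true. ✓
This is the unique consistent assignment.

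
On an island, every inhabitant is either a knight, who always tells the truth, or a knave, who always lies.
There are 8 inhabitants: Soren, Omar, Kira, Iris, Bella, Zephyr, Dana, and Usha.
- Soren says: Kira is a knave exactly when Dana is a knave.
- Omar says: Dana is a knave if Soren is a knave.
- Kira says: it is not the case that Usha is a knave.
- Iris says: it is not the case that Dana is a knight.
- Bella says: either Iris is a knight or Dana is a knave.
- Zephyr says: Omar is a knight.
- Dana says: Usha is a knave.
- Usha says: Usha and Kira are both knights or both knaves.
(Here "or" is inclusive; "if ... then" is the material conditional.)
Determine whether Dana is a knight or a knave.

Consistent assignments: {Soren=knave, Omar=knight, Kira=knight, Iris=knight, Bella=knight, Zephyr=knight, Dana=knave, Usha=knight}
In every consistent assignment, Dana is a knave.

Dana is a knave.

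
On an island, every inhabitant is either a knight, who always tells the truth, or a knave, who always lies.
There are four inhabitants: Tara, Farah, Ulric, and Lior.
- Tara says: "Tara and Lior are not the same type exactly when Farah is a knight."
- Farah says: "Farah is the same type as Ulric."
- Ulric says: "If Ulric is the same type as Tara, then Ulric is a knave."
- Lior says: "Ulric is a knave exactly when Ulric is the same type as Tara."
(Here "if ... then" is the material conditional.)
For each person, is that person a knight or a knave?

As a knave, Tara's statement "Tara and Lior are not the same type exactly when Farah is a knight" should be false; it is.
Farah is a knave; "Farah is the same type as Ulric" is false, as required.
As a knight, Ulric's statement "if Ulric is the same type as Tara, then Ulric is a knave" should be True; it is.
Lior is a knight, and the claim "Ulric is a knave exactly when Ulric is the same type as Tara" is indeed True.

Tara is a knave, Farah is a knave, Ulric is a knight, and Lior is a knight.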